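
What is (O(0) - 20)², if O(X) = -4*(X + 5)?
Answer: 1600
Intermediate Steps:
O(X) = -20 - 4*X (O(X) = -4*(5 + X) = -20 - 4*X)
(O(0) - 20)² = ((-20 - 4*0) - 20)² = ((-20 + 0) - 20)² = (-20 - 20)² = (-40)² = 1600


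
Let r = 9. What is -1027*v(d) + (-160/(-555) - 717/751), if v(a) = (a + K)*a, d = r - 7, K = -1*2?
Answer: -55555/83361 ≈ -0.66644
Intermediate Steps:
K = -2
d = 2 (d = 9 - 7 = 2)
v(a) = a*(-2 + a) (v(a) = (a - 2)*a = (-2 + a)*a = a*(-2 + a))
-1027*v(d) + (-160/(-555) - 717/751) = -2054*(-2 + 2) + (-160/(-555) - 717/751) = -2054*0 + (-160*(-1/555) - 717*1/751) = -1027*0 + (32/111 - 717/751) = 0 - 55555/83361 = -55555/83361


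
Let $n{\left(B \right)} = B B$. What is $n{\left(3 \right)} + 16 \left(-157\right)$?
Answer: $-2503$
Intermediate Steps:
$n{\left(B \right)} = B^{2}$
$n{\left(3 \right)} + 16 \left(-157\right) = 3^{2} + 16 \left(-157\right) = 9 - 2512 = -2503$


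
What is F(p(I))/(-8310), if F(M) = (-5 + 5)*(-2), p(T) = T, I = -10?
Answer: 0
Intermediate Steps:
F(M) = 0 (F(M) = 0*(-2) = 0)
F(p(I))/(-8310) = 0/(-8310) = 0*(-1/8310) = 0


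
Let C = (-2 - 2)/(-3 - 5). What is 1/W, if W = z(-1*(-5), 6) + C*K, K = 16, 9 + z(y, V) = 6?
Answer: 1/5 ≈ 0.20000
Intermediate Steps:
z(y, V) = -3 (z(y, V) = -9 + 6 = -3)
C = 1/2 (C = -4/(-8) = -4*(-1/8) = 1/2 ≈ 0.50000)
W = 5 (W = -3 + (1/2)*16 = -3 + 8 = 5)
1/W = 1/5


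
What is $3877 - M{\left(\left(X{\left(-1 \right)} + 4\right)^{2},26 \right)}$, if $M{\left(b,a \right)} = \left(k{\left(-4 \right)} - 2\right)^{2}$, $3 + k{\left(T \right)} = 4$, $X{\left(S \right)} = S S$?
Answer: $3876$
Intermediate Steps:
$X{\left(S \right)} = S^{2}$
$k{\left(T \right)} = 1$ ($k{\left(T \right)} = -3 + 4 = 1$)
$M{\left(b,a \right)} = 1$ ($M{\left(b,a \right)} = \left(1 - 2\right)^{2} = \left(-1\right)^{2} = 1$)
$3877 - M{\left(\left(X{\left(-1 \right)} + 4\right)^{2},26 \right)} = 3877 - 1 = 3876$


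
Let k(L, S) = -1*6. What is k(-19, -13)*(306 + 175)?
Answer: -2886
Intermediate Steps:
k(L, S) = -6
k(-19, -13)*(306 + 175) = -6*(306 + 175) = -6*481 = -2886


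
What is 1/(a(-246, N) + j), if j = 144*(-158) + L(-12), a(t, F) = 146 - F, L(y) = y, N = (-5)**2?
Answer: -1/22643 ≈ -4.4164e-5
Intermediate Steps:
N = 25
j = -22764 (j = 144*(-158) - 12 = -22752 - 12 = -22764)
1/(a(-246, N) + j) = 1/((146 - 1*25) - 22764) = 1/((146 - 25) - 22764) = 1/(121 - 22764) = 1/(-22643) = -1/22643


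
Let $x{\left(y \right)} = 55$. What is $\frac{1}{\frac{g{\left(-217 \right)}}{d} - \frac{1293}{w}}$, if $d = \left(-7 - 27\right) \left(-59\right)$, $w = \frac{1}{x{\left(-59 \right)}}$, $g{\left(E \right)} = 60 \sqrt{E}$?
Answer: $- \frac{4769488669}{339182186708955} - \frac{2006 i \sqrt{217}}{339182186708955} \approx -1.4062 \cdot 10^{-5} - 8.7122 \cdot 10^{-11} i$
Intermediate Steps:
$w = \frac{1}{55} \approx 0.018182$
$d = 2006$ ($d = \left(-34\right) \left(-59\right) = 2006$)
$\frac{1}{\frac{g{\left(-217 \right)}}{d} - \frac{1293}{w}} = \frac{1}{\frac{60 \sqrt{-217}}{2006} - 1293 \frac{1}{\frac{1}{55}}} = \frac{1}{60 i \sqrt{217} \cdot \frac{1}{2006} - 71115} = \frac{1}{\frac{30 i \sqrt{217}}{1003} - 71115} = \frac{1}{-71115 + \frac{30 i \sqrt{217}}{1003}}$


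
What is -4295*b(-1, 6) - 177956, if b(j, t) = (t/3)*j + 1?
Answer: -173661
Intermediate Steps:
b(j, t) = 1 + j*t/3 (b(j, t) = (t*(⅓))*j + 1 = (t/3)*j + 1 = j*t/3 + 1 = 1 + j*t/3)
-4295*b(-1, 6) - 177956 = -4295*(1 + (⅓)*(-1)*6) - 177956 = -4295*(1 - 2) - 177956 = -4295*(-1) - 177956 = 4295 - 177956 = -173661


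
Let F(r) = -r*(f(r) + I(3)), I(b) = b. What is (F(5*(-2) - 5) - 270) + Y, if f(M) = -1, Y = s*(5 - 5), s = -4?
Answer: -240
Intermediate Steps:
Y = 0 (Y = -4*(5 - 5) = -4*0 = 0)
F(r) = -2*r (F(r) = -r*(-1 + 3) = -r*2 = -2*r)
(F(5*(-2) - 5) - 270) + Y = (-2*(5*(-2) - 5) - 270) + 0 = (-2*(-10 - 5) - 270) + 0 = (-2*(-15) - 270) + 0 = (30 - 270) + 0 = -240 + 0 = -240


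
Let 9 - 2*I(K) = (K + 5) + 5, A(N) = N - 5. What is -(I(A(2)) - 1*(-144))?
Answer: -145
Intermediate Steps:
A(N) = -5 + N
I(K) = -1/2 - K/2 (I(K) = 9/2 - ((K + 5) + 5)/2 = 9/2 - ((5 + K) + 5)/2 = 9/2 - (10 + K)/2 = 9/2 + (-5 - K/2) = -1/2 - K/2)
-(I(A(2)) - 1*(-144)) = -((-1/2 - (-5 + 2)/2) - 1*(-144)) = -((-1/2 - 1/2*(-3)) + 144) = -((-1/2 + 3/2) + 144) = -(1 + 144) = -1*145 = -145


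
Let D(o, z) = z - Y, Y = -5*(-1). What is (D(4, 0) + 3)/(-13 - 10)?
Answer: 2/23 ≈ 0.086957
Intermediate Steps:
Y = 5
D(o, z) = -5 + z (D(o, z) = z - 1*5 = z - 5 = -5 + z)
(D(4, 0) + 3)/(-13 - 10) = ((-5 + 0) + 3)/(-13 - 10) = (-5 + 3)/(-23) = -1/23*(-2) = 2/23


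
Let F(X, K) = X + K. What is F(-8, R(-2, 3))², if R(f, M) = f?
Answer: 100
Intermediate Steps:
F(X, K) = K + X
F(-8, R(-2, 3))² = (-2 - 8)² = (-10)² = 100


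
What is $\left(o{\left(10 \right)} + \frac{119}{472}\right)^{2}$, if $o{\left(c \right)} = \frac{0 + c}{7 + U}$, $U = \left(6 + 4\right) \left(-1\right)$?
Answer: $\frac{19035769}{2005056} \approx 9.4939$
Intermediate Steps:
$U = -10$ ($U = 10 \left(-1\right) = -10$)
$o{\left(c \right)} = - \frac{c}{3}$ ($o{\left(c \right)} = \frac{0 + c}{7 - 10} = \frac{c}{-3} = c \left(- \frac{1}{3}\right) = - \frac{c}{3}$)
$\left(o{\left(10 \right)} + \frac{119}{472}\right)^{2} = \left(\left(- \frac{1}{3}\right) 10 + \frac{119}{472}\right)^{2} = \left(- \frac{10}{3} + 119 \cdot \frac{1}{472}\right)^{2} = \left(- \frac{10}{3} + \frac{119}{472}\right)^{2} = \left(- \frac{4363}{1416}\right)^{2} = \frac{19035769}{2005056}$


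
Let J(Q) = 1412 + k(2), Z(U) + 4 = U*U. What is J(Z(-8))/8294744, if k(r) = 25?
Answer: 1437/8294744 ≈ 0.00017324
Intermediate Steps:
Z(U) = -4 + U**2 (Z(U) = -4 + U*U = -4 + U**2)
J(Q) = 1437 (J(Q) = 1412 + 25 = 1437)
J(Z(-8))/8294744 = 1437/8294744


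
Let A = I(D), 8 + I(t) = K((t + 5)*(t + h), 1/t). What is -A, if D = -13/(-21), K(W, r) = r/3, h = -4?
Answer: 97/13 ≈ 7.4615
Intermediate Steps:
K(W, r) = r/3 (K(W, r) = r*(1/3) = r/3)
D = 13/21 (D = -13*(-1/21) = 13/21 ≈ 0.61905)
I(t) = -8 + 1/(3*t)
A = -97/13 (A = -8 + 1/(3*(13/21)) = -8 + (1/3)*(21/13) = -8 + 7/13 = -97/13 ≈ -7.4615)
-A = -1*(-97/13) = 97/13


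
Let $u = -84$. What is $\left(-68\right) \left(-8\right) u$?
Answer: $-45696$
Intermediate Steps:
$\left(-68\right) \left(-8\right) u = \left(-68\right) \left(-8\right) \left(-84\right) = 544 \left(-84\right) = -45696$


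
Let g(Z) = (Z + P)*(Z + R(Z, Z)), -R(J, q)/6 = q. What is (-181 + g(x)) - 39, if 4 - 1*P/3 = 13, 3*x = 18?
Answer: 410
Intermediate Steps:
x = 6 (x = (1/3)*18 = 6)
R(J, q) = -6*q
P = -27 (P = 12 - 3*13 = 12 - 39 = -27)
g(Z) = -5*Z*(-27 + Z) (g(Z) = (Z - 27)*(Z - 6*Z) = (-27 + Z)*(-5*Z) = -5*Z*(-27 + Z))
(-181 + g(x)) - 39 = (-181 + 5*6*(27 - 1*6)) - 39 = (-181 + 5*6*(27 - 6)) - 39 = (-181 + 5*6*21) - 39 = (-181 + 630) - 39 = 449 - 39 = 410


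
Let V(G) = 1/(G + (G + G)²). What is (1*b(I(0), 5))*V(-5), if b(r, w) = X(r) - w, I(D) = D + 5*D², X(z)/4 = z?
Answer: -1/19 ≈ -0.052632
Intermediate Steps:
X(z) = 4*z
b(r, w) = -w + 4*r (b(r, w) = 4*r - w = -w + 4*r)
V(G) = 1/(G + 4*G²) (V(G) = 1/(G + (2*G)²) = 1/(G + 4*G²))
(1*b(I(0), 5))*V(-5) = (1*(-1*5 + 4*(0*(1 + 5*0))))*(1/((-5)*(1 + 4*(-5)))) = (1*(-5 + 4*(0*(1 + 0))))*(-1/(5*(1 - 20))) = (1*(-5 + 4*(0*1)))*(-⅕/(-19)) = (1*(-5 + 4*0))*(-⅕*(-1/19)) = (1*(-5 + 0))*(1/95) = (1*(-5))*(1/95) = -5*1/95 = -1/19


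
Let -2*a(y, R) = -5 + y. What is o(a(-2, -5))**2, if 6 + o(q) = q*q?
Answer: 625/16 ≈ 39.063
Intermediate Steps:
a(y, R) = 5/2 - y/2 (a(y, R) = -(-5 + y)/2 = 5/2 - y/2)
o(q) = -6 + q**2 (o(q) = -6 + q*q = -6 + q**2)
o(a(-2, -5))**2 = (-6 + (5/2 - 1/2*(-2))**2)**2 = (-6 + (5/2 + 1)**2)**2 = (-6 + (7/2)**2)**2 = (-6 + 49/4)**2 = (25/4)**2 = 625/16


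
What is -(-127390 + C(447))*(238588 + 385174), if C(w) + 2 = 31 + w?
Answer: 79164130468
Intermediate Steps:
C(w) = 29 + w (C(w) = -2 + (31 + w) = 29 + w)
-(-127390 + C(447))*(238588 + 385174) = -(-127390 + (29 + 447))*(238588 + 385174) = -(-127390 + 476)*623762 = -(-126914)*623762 = -1*(-79164130468) = 79164130468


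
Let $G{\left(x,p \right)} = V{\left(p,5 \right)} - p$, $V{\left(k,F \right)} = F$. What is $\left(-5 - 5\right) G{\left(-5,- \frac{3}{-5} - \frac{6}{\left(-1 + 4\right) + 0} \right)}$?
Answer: $-64$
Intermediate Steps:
$G{\left(x,p \right)} = 5 - p$
$\left(-5 - 5\right) G{\left(-5,- \frac{3}{-5} - \frac{6}{\left(-1 + 4\right) + 0} \right)} = \left(-5 - 5\right) \left(5 - \left(- \frac{3}{-5} - \frac{6}{\left(-1 + 4\right) + 0}\right)\right) = - 10 \left(5 - \left(\left(-3\right) \left(- \frac{1}{5}\right) - \frac{6}{3 + 0}\right)\right) = - 10 \left(5 - \left(\frac{3}{5} - \frac{6}{3}\right)\right) = - 10 \left(5 - \left(\frac{3}{5} - 2\right)\right) = - 10 \left(5 - - \frac{7}{5}\right) = - 10 \left(5 + \frac{7}{5}\right) = \left(-10\right) \frac{32}{5} = -64$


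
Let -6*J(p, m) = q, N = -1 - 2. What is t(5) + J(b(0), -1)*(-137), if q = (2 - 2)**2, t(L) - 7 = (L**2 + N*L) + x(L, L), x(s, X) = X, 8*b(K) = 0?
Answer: 22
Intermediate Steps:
b(K) = 0 (b(K) = (1/8)*0 = 0)
N = -3
t(L) = 7 + L**2 - 2*L (t(L) = 7 + ((L**2 - 3*L) + L) = 7 + (L**2 - 2*L) = 7 + L**2 - 2*L)
q = 0 (q = 0**2 = 0)
J(p, m) = 0 (J(p, m) = -1/6*0 = 0)
t(5) + J(b(0), -1)*(-137) = (7 + 5**2 - 2*5) + 0*(-137) = (7 + 25 - 10) + 0 = 22 + 0 = 22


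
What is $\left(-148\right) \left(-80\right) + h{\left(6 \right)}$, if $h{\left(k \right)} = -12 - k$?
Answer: $11822$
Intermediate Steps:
$\left(-148\right) \left(-80\right) + h{\left(6 \right)} = \left(-148\right) \left(-80\right) - 18 = 11840 - 18 = 11822$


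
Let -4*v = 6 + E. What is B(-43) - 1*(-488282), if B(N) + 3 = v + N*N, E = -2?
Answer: 490127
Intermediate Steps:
v = -1 (v = -(6 - 2)/4 = -¼*4 = -1)
B(N) = -4 + N² (B(N) = -3 + (-1 + N*N) = -3 + (-1 + N²) = -4 + N²)
B(-43) - 1*(-488282) = (-4 + (-43)²) - 1*(-488282) = (-4 + 1849) + 488282 = 1845 + 488282 = 490127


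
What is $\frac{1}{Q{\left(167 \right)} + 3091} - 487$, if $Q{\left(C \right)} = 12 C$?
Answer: $- \frac{2481264}{5095} \approx -487.0$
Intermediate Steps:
$\frac{1}{Q{\left(167 \right)} + 3091} - 487 = \frac{1}{12 \cdot 167 + 3091} - 487 = \frac{1}{2004 + 3091} - 487 = \frac{1}{5095} - 487 = - \frac{2481264}{5095}$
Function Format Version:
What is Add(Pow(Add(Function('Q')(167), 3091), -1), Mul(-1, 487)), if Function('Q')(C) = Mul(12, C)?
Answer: Rational(-2481264, 5095) ≈ -487.00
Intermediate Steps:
Add(Pow(Add(Function('Q')(167), 3091), -1), Mul(-1, 487)) = Add(Pow(Add(Mul(12, 167), 3091), -1), Mul(-1, 487)) = Add(Pow(Add(2004, 3091), -1), -487) = Add(Pow(5095, -1), -487) = Add(Rational(1, 5095), -487) = Rational(-2481264, 5095)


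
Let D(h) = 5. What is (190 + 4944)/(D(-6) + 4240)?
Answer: 5134/4245 ≈ 1.2094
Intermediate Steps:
(190 + 4944)/(D(-6) + 4240) = (190 + 4944)/(5 + 4240) = 5134/4245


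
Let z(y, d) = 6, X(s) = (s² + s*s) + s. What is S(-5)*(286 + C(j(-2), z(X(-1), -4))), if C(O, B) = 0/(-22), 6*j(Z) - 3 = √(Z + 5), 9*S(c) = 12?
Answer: 1144/3 ≈ 381.33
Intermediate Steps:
X(s) = s + 2*s² (X(s) = (s² + s²) + s = 2*s² + s = s + 2*s²)
S(c) = 4/3 (S(c) = (⅑)*12 = 4/3)
j(Z) = ½ + √(5 + Z)/6 (j(Z) = ½ + √(Z + 5)/6 = ½ + √(5 + Z)/6)
C(O, B) = 0 (C(O, B) = 0*(-1/22) = 0)
S(-5)*(286 + C(j(-2), z(X(-1), -4))) = 4*(286 + 0)/3 = (4/3)*286 = 1144/3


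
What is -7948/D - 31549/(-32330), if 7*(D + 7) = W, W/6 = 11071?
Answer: 295416093/2145968410 ≈ 0.13766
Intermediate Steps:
W = 66426 (W = 6*11071 = 66426)
D = 66377/7 (D = -7 + (1/7)*66426 = -7 + 66426/7 = 66377/7 ≈ 9482.4)
-7948/D - 31549/(-32330) = -7948/66377/7 - 31549/(-32330) = -7948*7/66377 - 31549*(-1/32330) = -55636/66377 + 31549/32330 = 295416093/2145968410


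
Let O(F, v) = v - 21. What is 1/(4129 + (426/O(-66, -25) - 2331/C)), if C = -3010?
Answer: 9890/40751879 ≈ 0.00024269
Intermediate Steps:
O(F, v) = -21 + v
1/(4129 + (426/O(-66, -25) - 2331/C)) = 1/(4129 + (426/(-21 - 25) - 2331/(-3010))) = 1/(4129 + (426/(-46) - 2331*(-1/3010))) = 1/(4129 + (426*(-1/46) + 333/430)) = 1/(4129 + (-213/23 + 333/430)) = 1/(4129 - 83931/9890) = 1/(40751879/9890) = 9890/40751879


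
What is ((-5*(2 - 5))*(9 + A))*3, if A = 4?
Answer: 585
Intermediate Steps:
((-5*(2 - 5))*(9 + A))*3 = ((-5*(2 - 5))*(9 + 4))*3 = (-5*(-3)*13)*3 = (15*13)*3 = 195*3 = 585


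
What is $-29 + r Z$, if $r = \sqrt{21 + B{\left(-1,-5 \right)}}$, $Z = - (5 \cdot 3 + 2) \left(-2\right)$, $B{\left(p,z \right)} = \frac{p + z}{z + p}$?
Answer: $-29 + 34 \sqrt{22} \approx 130.47$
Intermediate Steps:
$B{\left(p,z \right)} = 1$ ($B{\left(p,z \right)} = \frac{p + z}{p + z} = 1$)
$Z = 34$ ($Z = - (15 + 2) \left(-2\right) = \left(-1\right) 17 \left(-2\right) = \left(-17\right) \left(-2\right) = 34$)
$r = \sqrt{22}$ ($r = \sqrt{21 + 1} = \sqrt{22} \approx 4.6904$)
$-29 + r Z = -29 + \sqrt{22} \cdot 34 = -29 + 34 \sqrt{22}$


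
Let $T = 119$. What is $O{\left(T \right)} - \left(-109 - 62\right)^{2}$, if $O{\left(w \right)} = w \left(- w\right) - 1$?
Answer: $-43403$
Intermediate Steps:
$O{\left(w \right)} = -1 - w^{2}$ ($O{\left(w \right)} = - w^{2} - 1 = -1 - w^{2}$)
$O{\left(T \right)} - \left(-109 - 62\right)^{2} = \left(-1 - 119^{2}\right) - \left(-109 - 62\right)^{2} = \left(-1 - 14161\right) - \left(-109 - 62\right)^{2} = \left(-1 - 14161\right) - \left(-171\right)^{2} = -14162 - 29241 = -43403$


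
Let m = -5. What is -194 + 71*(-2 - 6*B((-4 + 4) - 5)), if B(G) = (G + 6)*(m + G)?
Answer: 3924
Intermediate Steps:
B(G) = (-5 + G)*(6 + G) (B(G) = (G + 6)*(-5 + G) = (6 + G)*(-5 + G) = (-5 + G)*(6 + G))
-194 + 71*(-2 - 6*B((-4 + 4) - 5)) = -194 + 71*(-2 - 6*(-30 + ((-4 + 4) - 5) + ((-4 + 4) - 5)²)) = -194 + 71*(-2 - 6*(-30 + (0 - 5) + (0 - 5)²)) = -194 + 71*(-2 - 6*(-30 - 5 + (-5)²)) = -194 + 71*(-2 - 6*(-30 - 5 + 25)) = -194 + 71*(-2 - 6*(-10)) = -194 + 71*(-2 + 60) = -194 + 71*58 = -194 + 4118 = 3924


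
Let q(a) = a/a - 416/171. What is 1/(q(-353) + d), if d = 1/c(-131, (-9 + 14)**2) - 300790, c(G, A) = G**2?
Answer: -2934531/882681783764 ≈ -3.3246e-6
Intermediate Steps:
q(a) = -245/171 (q(a) = 1 - 416*1/171 = 1 - 416/171 = -245/171)
d = -5161857189/17161 (d = 1/((-131)**2) - 300790 = 1/17161 - 300790 = -5161857189/17161 ≈ -3.0079e+5)
1/(q(-353) + d) = 1/(-245/171 - 5161857189/17161) = 1/(-882681783764/2934531) = -2934531/882681783764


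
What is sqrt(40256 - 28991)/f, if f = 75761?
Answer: sqrt(11265)/75761 ≈ 0.0014009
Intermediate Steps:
sqrt(40256 - 28991)/f = sqrt(40256 - 28991)/75761 = sqrt(11265)*(1/75761) = sqrt(11265)/75761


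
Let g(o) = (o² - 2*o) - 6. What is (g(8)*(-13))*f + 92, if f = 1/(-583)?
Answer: 54182/583 ≈ 92.937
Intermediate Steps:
f = -1/583 ≈ -0.0017153
g(o) = -6 + o² - 2*o
(g(8)*(-13))*f + 92 = ((-6 + 8² - 2*8)*(-13))*(-1/583) + 92 = ((-6 + 64 - 16)*(-13))*(-1/583) + 92 = (42*(-13))*(-1/583) + 92 = -546*(-1/583) + 92 = 546/583 + 92 = 54182/583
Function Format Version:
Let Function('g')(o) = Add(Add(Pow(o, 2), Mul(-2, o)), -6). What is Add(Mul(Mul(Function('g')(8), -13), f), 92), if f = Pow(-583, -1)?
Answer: Rational(54182, 583) ≈ 92.937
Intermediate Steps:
f = Rational(-1, 583) ≈ -0.0017153
Function('g')(o) = Add(-6, Pow(o, 2), Mul(-2, o))
Add(Mul(Mul(Function('g')(8), -13), f), 92) = Add(Mul(Mul(Add(-6, Pow(8, 2), Mul(-2, 8)), -13), Rational(-1, 583)), 92) = Add(Mul(Mul(Add(-6, 64, -16), -13), Rational(-1, 583)), 92) = Add(Mul(Mul(42, -13), Rational(-1, 583)), 92) = Add(Mul(-546, Rational(-1, 583)), 92) = Add(Rational(546, 583), 92) = Rational(54182, 583)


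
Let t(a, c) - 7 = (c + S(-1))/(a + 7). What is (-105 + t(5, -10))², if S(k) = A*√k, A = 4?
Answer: 117215/12 - 593*I/9 ≈ 9767.9 - 65.889*I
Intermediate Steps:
S(k) = 4*√k
t(a, c) = 7 + (c + 4*I)/(7 + a) (t(a, c) = 7 + (c + 4*√(-1))/(a + 7) = 7 + (c + 4*I)/(7 + a))
(-105 + t(5, -10))² = (-105 + (49 - 10 + 4*I + 7*5)/(7 + 5))² = (-105 + (49 - 10 + 4*I + 35)/12)² = (-105 + (74 + 4*I)/12)² = (-105 + (37/6 + I/3))² = (-593/6 + I/3)²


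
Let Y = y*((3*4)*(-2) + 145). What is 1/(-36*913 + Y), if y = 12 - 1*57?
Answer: -1/38313 ≈ -2.6101e-5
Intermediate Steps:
y = -45 (y = 12 - 57 = -45)
Y = -5445 (Y = -45*((3*4)*(-2) + 145) = -45*(12*(-2) + 145) = -45*(-24 + 145) = -45*121 = -5445)
1/(-36*913 + Y) = 1/(-36*913 - 5445) = 1/(-32868 - 5445) = 1/(-38313) = -1/38313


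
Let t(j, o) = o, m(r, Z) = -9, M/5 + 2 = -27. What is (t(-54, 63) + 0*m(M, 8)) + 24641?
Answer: 24704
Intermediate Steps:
M = -145 (M = -10 + 5*(-27) = -10 - 135 = -145)
(t(-54, 63) + 0*m(M, 8)) + 24641 = (63 + 0*(-9)) + 24641 = (63 + 0) + 24641 = 63 + 24641 = 24704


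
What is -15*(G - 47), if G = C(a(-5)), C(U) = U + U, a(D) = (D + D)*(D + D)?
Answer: -2295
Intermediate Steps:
a(D) = 4*D² (a(D) = (2*D)*(2*D) = 4*D²)
C(U) = 2*U
G = 200 (G = 2*(4*(-5)²) = 2*(4*25) = 2*100 = 200)
-15*(G - 47) = -15*(200 - 47) = -15*153 = -2295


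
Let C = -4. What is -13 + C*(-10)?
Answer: 27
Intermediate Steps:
-13 + C*(-10) = -13 - 4*(-10) = -13 + 40 = 27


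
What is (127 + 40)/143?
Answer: 167/143 ≈ 1.1678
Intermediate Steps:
(127 + 40)/143 = 167*(1/143) = 167/143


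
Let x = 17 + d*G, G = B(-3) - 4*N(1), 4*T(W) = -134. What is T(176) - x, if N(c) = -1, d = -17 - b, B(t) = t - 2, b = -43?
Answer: -49/2 ≈ -24.500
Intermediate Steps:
T(W) = -67/2 (T(W) = (¼)*(-134) = -67/2)
B(t) = -2 + t
d = 26 (d = -17 - 1*(-43) = -17 + 43 = 26)
G = -1 (G = (-2 - 3) - 4*(-1) = -5 + 4 = -1)
x = -9 (x = 17 + 26*(-1) = 17 - 26 = -9)
T(176) - x = -67/2 - 1*(-9) = -67/2 + 9 = -49/2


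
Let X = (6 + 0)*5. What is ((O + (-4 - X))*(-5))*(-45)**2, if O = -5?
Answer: 394875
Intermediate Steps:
X = 30 (X = 6*5 = 30)
((O + (-4 - X))*(-5))*(-45)**2 = ((-5 + (-4 - 1*30))*(-5))*(-45)**2 = ((-5 + (-4 - 30))*(-5))*2025 = ((-5 - 34)*(-5))*2025 = -39*(-5)*2025 = 195*2025 = 394875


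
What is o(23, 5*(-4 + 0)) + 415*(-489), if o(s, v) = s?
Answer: -202912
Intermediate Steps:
o(23, 5*(-4 + 0)) + 415*(-489) = 23 + 415*(-489) = 23 - 202935 = -202912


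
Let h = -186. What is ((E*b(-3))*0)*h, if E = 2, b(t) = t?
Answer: 0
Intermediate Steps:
((E*b(-3))*0)*h = ((2*(-3))*0)*(-186) = -6*0*(-186) = 0*(-186) = 0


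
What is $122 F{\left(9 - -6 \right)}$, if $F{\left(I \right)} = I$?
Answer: $1830$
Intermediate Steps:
$122 F{\left(9 - -6 \right)} = 122 \left(9 - -6\right) = 122 \left(9 + 6\right) = 122 \cdot 15 = 1830$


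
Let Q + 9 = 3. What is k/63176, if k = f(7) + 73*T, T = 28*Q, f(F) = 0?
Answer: -1533/7897 ≈ -0.19412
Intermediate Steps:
Q = -6 (Q = -9 + 3 = -6)
T = -168 (T = 28*(-6) = -168)
k = -12264 (k = 0 + 73*(-168) = 0 - 12264 = -12264)
k/63176 = -12264/63176 = -12264*1/63176 = -1533/7897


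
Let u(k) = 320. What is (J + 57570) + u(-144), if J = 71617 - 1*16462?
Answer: 113045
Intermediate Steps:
J = 55155 (J = 71617 - 16462 = 55155)
(J + 57570) + u(-144) = (55155 + 57570) + 320 = 112725 + 320 = 113045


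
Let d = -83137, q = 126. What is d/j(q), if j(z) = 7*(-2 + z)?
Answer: -83137/868 ≈ -95.780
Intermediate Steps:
j(z) = -14 + 7*z
d/j(q) = -83137/(-14 + 7*126) = -83137/(-14 + 882) = -83137/868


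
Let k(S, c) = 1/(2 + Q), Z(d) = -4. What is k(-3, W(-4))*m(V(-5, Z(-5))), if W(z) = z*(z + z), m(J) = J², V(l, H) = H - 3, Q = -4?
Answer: -49/2 ≈ -24.500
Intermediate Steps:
V(l, H) = -3 + H
W(z) = 2*z² (W(z) = z*(2*z) = 2*z²)
k(S, c) = -½ (k(S, c) = 1/(2 - 4) = 1/(-2) = -½)
k(-3, W(-4))*m(V(-5, Z(-5))) = -(-3 - 4)²/2 = -½*(-7)² = -½*49 = -49/2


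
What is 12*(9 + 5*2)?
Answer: 228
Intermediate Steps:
12*(9 + 5*2) = 12*(9 + 10) = 12*19 = 228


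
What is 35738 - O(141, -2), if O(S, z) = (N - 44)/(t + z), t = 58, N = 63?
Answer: 2001309/56 ≈ 35738.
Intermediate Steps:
O(S, z) = 19/(58 + z) (O(S, z) = (63 - 44)/(58 + z) = 19/(58 + z))
35738 - O(141, -2) = 35738 - 19/(58 - 2) = 35738 - 19/56 = 2001309/56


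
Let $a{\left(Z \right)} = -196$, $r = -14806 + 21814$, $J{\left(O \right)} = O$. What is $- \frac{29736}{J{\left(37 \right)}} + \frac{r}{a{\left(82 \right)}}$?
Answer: $- \frac{1521888}{1813} \approx -839.43$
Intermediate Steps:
$r = 7008$
$- \frac{29736}{J{\left(37 \right)}} + \frac{r}{a{\left(82 \right)}} = - \frac{29736}{37} + \frac{7008}{-196} = \left(-29736\right) \frac{1}{37} + 7008 \left(- \frac{1}{196}\right) = - \frac{29736}{37} - \frac{1752}{49} = - \frac{1521888}{1813}$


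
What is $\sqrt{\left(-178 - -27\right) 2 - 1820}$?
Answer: $i \sqrt{2122} \approx 46.065 i$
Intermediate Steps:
$\sqrt{\left(-178 - -27\right) 2 - 1820} = \sqrt{\left(-178 + 27\right) 2 - 1820} = \sqrt{\left(-151\right) 2 - 1820} = \sqrt{-302 - 1820} = \sqrt{-2122} = i \sqrt{2122}$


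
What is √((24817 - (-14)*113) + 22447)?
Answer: √48846 ≈ 221.01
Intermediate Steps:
√((24817 - (-14)*113) + 22447) = √((24817 - 1*(-1582)) + 22447) = √((24817 + 1582) + 22447) = √(26399 + 22447) = √48846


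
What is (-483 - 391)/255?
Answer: -874/255 ≈ -3.4275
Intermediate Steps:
(-483 - 391)/255 = -874*1/255 = -874/255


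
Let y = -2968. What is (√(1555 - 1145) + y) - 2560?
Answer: -5528 + √410 ≈ -5507.8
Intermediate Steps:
(√(1555 - 1145) + y) - 2560 = (√(1555 - 1145) - 2968) - 2560 = (√410 - 2968) - 2560 = (-2968 + √410) - 2560 = -5528 + √410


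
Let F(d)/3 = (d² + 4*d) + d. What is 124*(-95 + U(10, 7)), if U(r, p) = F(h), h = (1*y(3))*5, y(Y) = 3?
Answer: 99820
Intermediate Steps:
h = 15 (h = (1*3)*5 = 3*5 = 15)
F(d) = 3*d² + 15*d (F(d) = 3*((d² + 4*d) + d) = 3*(d² + 5*d) = 3*d² + 15*d)
U(r, p) = 900 (U(r, p) = 3*15*(5 + 15) = 3*15*20 = 900)
124*(-95 + U(10, 7)) = 124*(-95 + 900) = 124*805 = 99820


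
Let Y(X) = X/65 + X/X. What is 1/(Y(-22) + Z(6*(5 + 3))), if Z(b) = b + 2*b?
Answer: 65/9403 ≈ 0.0069127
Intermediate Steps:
Z(b) = 3*b
Y(X) = 1 + X/65 (Y(X) = X*(1/65) + 1 = X/65 + 1 = 1 + X/65)
1/(Y(-22) + Z(6*(5 + 3))) = 1/((1 + (1/65)*(-22)) + 3*(6*(5 + 3))) = 1/((1 - 22/65) + 3*(6*8)) = 1/(43/65 + 3*48) = 1/(43/65 + 144) = 1/(9403/65) = 65/9403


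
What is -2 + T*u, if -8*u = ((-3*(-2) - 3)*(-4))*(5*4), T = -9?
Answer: -272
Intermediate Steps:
u = 30 (u = -(-3*(-2) - 3)*(-4)*5*4/8 = -(6 - 3)*(-4)*20/8 = -3*(-4)*20/8 = -(-3)*20/2 = -⅛*(-240) = 30)
-2 + T*u = -2 - 9*30 = -2 - 270 = -272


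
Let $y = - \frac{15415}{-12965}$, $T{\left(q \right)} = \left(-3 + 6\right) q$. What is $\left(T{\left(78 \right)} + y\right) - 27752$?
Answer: $- \frac{71351091}{2593} \approx -27517.0$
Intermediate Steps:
$T{\left(q \right)} = 3 q$
$y = \frac{3083}{2593}$ ($y = \left(-15415\right) \left(- \frac{1}{12965}\right) = \frac{3083}{2593} \approx 1.189$)
$\left(T{\left(78 \right)} + y\right) - 27752 = \left(3 \cdot 78 + \frac{3083}{2593}\right) - 27752 = \left(234 + \frac{3083}{2593}\right) - 27752 = \frac{609845}{2593} - 27752 = - \frac{71351091}{2593}$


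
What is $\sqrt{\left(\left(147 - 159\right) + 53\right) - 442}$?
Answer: $i \sqrt{401} \approx 20.025 i$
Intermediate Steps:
$\sqrt{\left(\left(147 - 159\right) + 53\right) - 442} = \sqrt{\left(-12 + 53\right) - 442} = \sqrt{41 - 442} = \sqrt{-401} = i \sqrt{401}$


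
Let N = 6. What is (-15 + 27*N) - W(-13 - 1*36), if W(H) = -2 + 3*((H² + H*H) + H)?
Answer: -14110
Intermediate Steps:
W(H) = -2 + 3*H + 6*H² (W(H) = -2 + 3*((H² + H²) + H) = -2 + 3*(2*H² + H) = -2 + 3*(H + 2*H²) = -2 + (3*H + 6*H²) = -2 + 3*H + 6*H²)
(-15 + 27*N) - W(-13 - 1*36) = (-15 + 27*6) - (-2 + 3*(-13 - 1*36) + 6*(-13 - 1*36)²) = (-15 + 162) - (-2 + 3*(-13 - 36) + 6*(-13 - 36)²) = 147 - (-2 + 3*(-49) + 6*(-49)²) = 147 - (-2 - 147 + 6*2401) = 147 - (-2 - 147 + 14406) = 147 - 1*14257 = 147 - 14257 = -14110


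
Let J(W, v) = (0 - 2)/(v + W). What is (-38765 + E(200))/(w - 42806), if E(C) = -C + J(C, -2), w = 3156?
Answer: 1928768/1962675 ≈ 0.98272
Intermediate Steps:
J(W, v) = -2/(W + v)
E(C) = -C - 2/(-2 + C) (E(C) = -C - 2/(C - 2) = -C - 2/(-2 + C))
(-38765 + E(200))/(w - 42806) = (-38765 + (-2 - 1*200*(-2 + 200))/(-2 + 200))/(3156 - 42806) = (-38765 + (-2 - 1*200*198)/198)/(-39650) = (-38765 + (-2 - 39600)/198)*(-1/39650) = (-38765 + (1/198)*(-39602))*(-1/39650) = (-38765 - 19801/99)*(-1/39650) = -3857536/99*(-1/39650) = 1928768/1962675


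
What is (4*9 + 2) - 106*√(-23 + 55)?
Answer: 38 - 424*√2 ≈ -561.63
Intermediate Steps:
(4*9 + 2) - 106*√(-23 + 55) = (36 + 2) - 424*√2 = 38 - 424*√2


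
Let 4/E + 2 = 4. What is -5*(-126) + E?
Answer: 632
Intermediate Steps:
E = 2 (E = 4/(-2 + 4) = 4/2 = 4*(½) = 2)
-5*(-126) + E = -5*(-126) + 2 = 630 + 2 = 632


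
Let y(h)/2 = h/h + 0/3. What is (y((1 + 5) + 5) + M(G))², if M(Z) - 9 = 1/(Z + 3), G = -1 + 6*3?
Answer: 48841/400 ≈ 122.10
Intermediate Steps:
y(h) = 2 (y(h) = 2*(h/h + 0/3) = 2*(1 + 0*(⅓)) = 2*(1 + 0) = 2*1 = 2)
G = 17 (G = -1 + 18 = 17)
M(Z) = 9 + 1/(3 + Z) (M(Z) = 9 + 1/(Z + 3) = 9 + 1/(3 + Z))
(y((1 + 5) + 5) + M(G))² = (2 + (28 + 9*17)/(3 + 17))² = (2 + (28 + 153)/20)² = (2 + (1/20)*181)² = (2 + 181/20)² = (221/20)² = 48841/400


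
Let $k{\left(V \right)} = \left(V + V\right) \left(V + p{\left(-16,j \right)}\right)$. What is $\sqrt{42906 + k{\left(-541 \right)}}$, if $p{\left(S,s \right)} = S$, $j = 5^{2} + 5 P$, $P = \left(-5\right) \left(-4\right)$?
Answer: $26 \sqrt{955} \approx 803.48$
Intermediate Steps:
$P = 20$
$j = 125$ ($j = 5^{2} + 5 \cdot 20 = 25 + 100 = 125$)
$k{\left(V \right)} = 2 V \left(-16 + V\right)$ ($k{\left(V \right)} = \left(V + V\right) \left(V - 16\right) = 2 V \left(-16 + V\right)$)
$\sqrt{42906 + k{\left(-541 \right)}} = \sqrt{42906 + 2 \left(-541\right) \left(-16 - 541\right)} = \sqrt{42906 + 2 \left(-541\right) \left(-557\right)} = \sqrt{42906 + 602674} = \sqrt{645580} = 26 \sqrt{955}$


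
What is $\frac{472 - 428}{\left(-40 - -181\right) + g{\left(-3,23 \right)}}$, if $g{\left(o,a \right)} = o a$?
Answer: $\frac{11}{18} \approx 0.61111$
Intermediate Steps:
$g{\left(o,a \right)} = a o$
$\frac{472 - 428}{\left(-40 - -181\right) + g{\left(-3,23 \right)}} = \frac{472 - 428}{\left(-40 - -181\right) + 23 \left(-3\right)} = \frac{44}{\left(-40 + 181\right) - 69} = \frac{44}{141 - 69} = \frac{44}{72} = 44 \cdot \frac{1}{72} = \frac{11}{18}$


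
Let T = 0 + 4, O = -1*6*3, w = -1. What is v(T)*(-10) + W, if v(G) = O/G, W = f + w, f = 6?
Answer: 50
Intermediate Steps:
O = -18 (O = -6*3 = -18)
T = 4
W = 5 (W = 6 - 1 = 5)
v(G) = -18/G
v(T)*(-10) + W = -18/4*(-10) + 5 = -18*¼*(-10) + 5 = -9/2*(-10) + 5 = 45 + 5 = 50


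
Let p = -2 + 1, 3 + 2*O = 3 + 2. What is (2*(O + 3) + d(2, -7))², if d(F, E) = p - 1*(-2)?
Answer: 81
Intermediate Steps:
O = 1 (O = -3/2 + (3 + 2)/2 = -3/2 + (½)*5 = -3/2 + 5/2 = 1)
p = -1
d(F, E) = 1 (d(F, E) = -1 - 1*(-2) = -1 + 2 = 1)
(2*(O + 3) + d(2, -7))² = (2*(1 + 3) + 1)² = (2*4 + 1)² = (8 + 1)² = 9² = 81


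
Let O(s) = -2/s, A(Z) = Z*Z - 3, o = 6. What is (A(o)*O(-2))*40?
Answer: 1320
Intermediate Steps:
A(Z) = -3 + Z² (A(Z) = Z² - 3 = -3 + Z²)
(A(o)*O(-2))*40 = ((-3 + 6²)*(-2/(-2)))*40 = ((-3 + 36)*(-2*(-½)))*40 = (33*1)*40 = 33*40 = 1320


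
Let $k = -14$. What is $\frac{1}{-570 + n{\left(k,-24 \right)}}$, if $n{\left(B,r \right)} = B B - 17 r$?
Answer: $\frac{1}{34} \approx 0.029412$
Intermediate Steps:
$n{\left(B,r \right)} = B^{2} - 17 r$
$\frac{1}{-570 + n{\left(k,-24 \right)}} = \frac{1}{-570 + \left(\left(-14\right)^{2} - -408\right)} = \frac{1}{-570 + \left(196 + 408\right)} = \frac{1}{-570 + 604} = \frac{1}{34}$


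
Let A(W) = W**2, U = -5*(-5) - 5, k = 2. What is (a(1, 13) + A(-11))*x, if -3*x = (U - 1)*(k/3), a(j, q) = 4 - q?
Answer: -4256/9 ≈ -472.89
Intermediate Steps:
U = 20 (U = 25 - 5 = 20)
x = -38/9 (x = -(20 - 1)*2/3/3 = -19*2*(1/3)/3 = -19*2/(3*3) = -1/3*38/3 = -38/9 ≈ -4.2222)
(a(1, 13) + A(-11))*x = ((4 - 1*13) + (-11)**2)*(-38/9) = ((4 - 13) + 121)*(-38/9) = (-9 + 121)*(-38/9) = 112*(-38/9) = -4256/9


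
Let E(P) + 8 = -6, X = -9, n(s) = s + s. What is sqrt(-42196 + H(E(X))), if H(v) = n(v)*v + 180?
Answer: 22*I*sqrt(86) ≈ 204.02*I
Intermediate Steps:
n(s) = 2*s
E(P) = -14 (E(P) = -8 - 6 = -14)
H(v) = 180 + 2*v**2 (H(v) = (2*v)*v + 180 = 2*v**2 + 180 = 180 + 2*v**2)
sqrt(-42196 + H(E(X))) = sqrt(-42196 + (180 + 2*(-14)**2)) = sqrt(-42196 + (180 + 2*196)) = sqrt(-42196 + (180 + 392)) = sqrt(-42196 + 572) = sqrt(-41624) = 22*I*sqrt(86)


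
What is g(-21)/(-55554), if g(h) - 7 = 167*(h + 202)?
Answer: -5039/9259 ≈ -0.54423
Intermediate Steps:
g(h) = 33741 + 167*h (g(h) = 7 + 167*(h + 202) = 7 + 167*(202 + h) = 7 + (33734 + 167*h) = 33741 + 167*h)
g(-21)/(-55554) = (33741 + 167*(-21))/(-55554) = (33741 - 3507)*(-1/55554) = 30234*(-1/55554) = -5039/9259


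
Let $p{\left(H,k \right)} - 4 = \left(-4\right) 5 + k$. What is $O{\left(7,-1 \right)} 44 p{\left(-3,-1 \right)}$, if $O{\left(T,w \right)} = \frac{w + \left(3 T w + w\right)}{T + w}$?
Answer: $\frac{8602}{3} \approx 2867.3$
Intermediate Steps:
$p{\left(H,k \right)} = -16 + k$ ($p{\left(H,k \right)} = 4 + \left(\left(-4\right) 5 + k\right) = 4 + \left(-20 + k\right) = -16 + k$)
$O{\left(T,w \right)} = \frac{2 w + 3 T w}{T + w}$ ($O{\left(T,w \right)} = \frac{w + \left(3 T w + w\right)}{T + w} = \frac{w + \left(w + 3 T w\right)}{T + w} = \frac{2 w + 3 T w}{T + w}$)
$O{\left(7,-1 \right)} 44 p{\left(-3,-1 \right)} = - \frac{2 + 3 \cdot 7}{7 - 1} \cdot 44 \left(-16 - 1\right) = - \frac{2 + 21}{6} \cdot 44 \left(-17\right) = \left(-1\right) \frac{1}{6} \cdot 23 \cdot 44 \left(-17\right) = \left(- \frac{23}{6}\right) 44 \left(-17\right) = \left(- \frac{506}{3}\right) \left(-17\right) = \frac{8602}{3}$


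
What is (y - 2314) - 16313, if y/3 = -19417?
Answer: -76878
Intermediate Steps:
y = -58251 (y = 3*(-19417) = -58251)
(y - 2314) - 16313 = (-58251 - 2314) - 16313 = -60565 - 16313 = -76878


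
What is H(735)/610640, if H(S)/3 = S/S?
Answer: 3/610640 ≈ 4.9129e-6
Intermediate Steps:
H(S) = 3 (H(S) = 3*(S/S) = 3*1 = 3)
H(735)/610640 = 3/610640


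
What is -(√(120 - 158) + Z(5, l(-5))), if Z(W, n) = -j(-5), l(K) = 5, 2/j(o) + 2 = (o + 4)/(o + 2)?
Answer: -6/5 - I*√38 ≈ -1.2 - 6.1644*I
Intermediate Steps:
j(o) = 2/(-2 + (4 + o)/(2 + o)) (j(o) = 2/(-2 + (o + 4)/(o + 2)) = 2/(-2 + (4 + o)/(2 + o)))
Z(W, n) = 6/5 (Z(W, n) = -(-2 - 4/(-5)) = -(-2 - 4*(-⅕)) = -(-2 + ⅘) = -1*(-6/5) = 6/5)
-(√(120 - 158) + Z(5, l(-5))) = -(√(120 - 158) + 6/5) = -(√(-38) + 6/5) = -(I*√38 + 6/5) = -(6/5 + I*√38) = -6/5 - I*√38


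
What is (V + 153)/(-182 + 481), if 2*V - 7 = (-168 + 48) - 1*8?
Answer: 185/598 ≈ 0.30936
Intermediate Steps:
V = -121/2 (V = 7/2 + ((-168 + 48) - 1*8)/2 = 7/2 + (-120 - 8)/2 = 7/2 + (½)*(-128) = 7/2 - 64 = -121/2 ≈ -60.500)
(V + 153)/(-182 + 481) = (-121/2 + 153)/(-182 + 481) = (185/2)/299 = (185/2)*(1/299) = 185/598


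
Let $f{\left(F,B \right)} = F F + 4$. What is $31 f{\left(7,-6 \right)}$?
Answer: $1643$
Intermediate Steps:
$f{\left(F,B \right)} = 4 + F^{2}$ ($f{\left(F,B \right)} = F^{2} + 4 = 4 + F^{2}$)
$31 f{\left(7,-6 \right)} = 31 \left(4 + 7^{2}\right) = 31 \left(4 + 49\right) = 31 \cdot 53 = 1643$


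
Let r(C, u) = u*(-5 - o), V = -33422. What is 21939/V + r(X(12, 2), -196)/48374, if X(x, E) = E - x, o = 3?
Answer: -504435745/808377914 ≈ -0.62401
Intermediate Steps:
r(C, u) = -8*u (r(C, u) = u*(-5 - 1*3) = u*(-5 - 3) = u*(-8) = -8*u)
21939/V + r(X(12, 2), -196)/48374 = 21939/(-33422) - 8*(-196)/48374 = 21939*(-1/33422) + 1568*(1/48374) = -21939/33422 + 784/24187 = -504435745/808377914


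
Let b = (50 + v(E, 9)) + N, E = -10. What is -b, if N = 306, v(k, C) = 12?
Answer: -368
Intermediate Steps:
b = 368 (b = (50 + 12) + 306 = 62 + 306 = 368)
-b = -1*368 = -368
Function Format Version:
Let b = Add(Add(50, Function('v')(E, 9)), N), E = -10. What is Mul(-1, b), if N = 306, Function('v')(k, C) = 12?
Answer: -368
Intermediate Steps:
b = 368 (b = Add(Add(50, 12), 306) = Add(62, 306) = 368)
Mul(-1, b) = Mul(-1, 368) = -368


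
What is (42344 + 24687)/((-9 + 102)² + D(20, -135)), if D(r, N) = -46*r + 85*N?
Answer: -67031/3746 ≈ -17.894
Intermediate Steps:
(42344 + 24687)/((-9 + 102)² + D(20, -135)) = (42344 + 24687)/((-9 + 102)² + (-46*20 + 85*(-135))) = 67031/(93² + (-920 - 11475)) = 67031/(8649 - 12395) = 67031/(-3746) = 67031*(-1/3746) = -67031/3746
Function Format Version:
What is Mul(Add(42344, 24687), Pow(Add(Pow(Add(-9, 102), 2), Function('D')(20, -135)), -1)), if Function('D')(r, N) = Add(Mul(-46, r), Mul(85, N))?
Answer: Rational(-67031, 3746) ≈ -17.894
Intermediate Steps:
Mul(Add(42344, 24687), Pow(Add(Pow(Add(-9, 102), 2), Function('D')(20, -135)), -1)) = Mul(Add(42344, 24687), Pow(Add(Pow(Add(-9, 102), 2), Add(Mul(-46, 20), Mul(85, -135))), -1)) = Mul(67031, Pow(Add(Pow(93, 2), Add(-920, -11475)), -1)) = Mul(67031, Pow(Add(8649, -12395), -1)) = Mul(67031, Pow(-3746, -1)) = Mul(67031, Rational(-1, 3746)) = Rational(-67031, 3746)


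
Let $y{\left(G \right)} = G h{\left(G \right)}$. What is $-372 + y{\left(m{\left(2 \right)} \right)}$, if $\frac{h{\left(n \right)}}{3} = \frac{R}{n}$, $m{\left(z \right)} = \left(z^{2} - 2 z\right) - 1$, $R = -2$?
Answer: $-378$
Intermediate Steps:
$m{\left(z \right)} = -1 + z^{2} - 2 z$
$h{\left(n \right)} = - \frac{6}{n}$ ($h{\left(n \right)} = 3 \left(- \frac{2}{n}\right) = - \frac{6}{n}$)
$y{\left(G \right)} = -6$ ($y{\left(G \right)} = G \left(- \frac{6}{G}\right) = -6$)
$-372 + y{\left(m{\left(2 \right)} \right)} = -372 - 6 = -378$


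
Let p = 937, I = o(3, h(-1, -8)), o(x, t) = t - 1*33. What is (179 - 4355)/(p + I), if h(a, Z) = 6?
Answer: -2088/455 ≈ -4.5890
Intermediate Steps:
o(x, t) = -33 + t (o(x, t) = t - 33 = -33 + t)
I = -27 (I = -33 + 6 = -27)
(179 - 4355)/(p + I) = (179 - 4355)/(937 - 27) = -4176/910 = -4176*1/910 = -2088/455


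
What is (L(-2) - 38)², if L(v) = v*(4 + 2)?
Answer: 2500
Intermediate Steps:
L(v) = 6*v (L(v) = v*6 = 6*v)
(L(-2) - 38)² = (6*(-2) - 38)² = (-12 - 38)² = (-50)² = 2500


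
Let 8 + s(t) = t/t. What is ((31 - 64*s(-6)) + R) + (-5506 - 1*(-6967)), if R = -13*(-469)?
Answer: 8037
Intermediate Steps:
s(t) = -7 (s(t) = -8 + t/t = -8 + 1 = -7)
R = 6097
((31 - 64*s(-6)) + R) + (-5506 - 1*(-6967)) = ((31 - 64*(-7)) + 6097) + (-5506 - 1*(-6967)) = ((31 + 448) + 6097) + (-5506 + 6967) = (479 + 6097) + 1461 = 6576 + 1461 = 8037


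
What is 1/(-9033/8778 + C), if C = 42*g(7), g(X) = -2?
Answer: -2926/248795 ≈ -0.011761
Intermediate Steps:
C = -84 (C = 42*(-2) = -84)
1/(-9033/8778 + C) = 1/(-9033/8778 - 84) = 1/(-9033*1/8778 - 84) = 1/(-3011/2926 - 84) = 1/(-248795/2926) = -2926/248795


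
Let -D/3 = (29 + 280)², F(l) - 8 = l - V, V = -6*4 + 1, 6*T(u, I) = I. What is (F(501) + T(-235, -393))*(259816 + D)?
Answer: -24842991/2 ≈ -1.2421e+7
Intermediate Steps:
T(u, I) = I/6
V = -23 (V = -24 + 1 = -23)
F(l) = 31 + l (F(l) = 8 + (l - 1*(-23)) = 8 + (l + 23) = 8 + (23 + l) = 31 + l)
D = -286443 (D = -3*(29 + 280)² = -3*309² = -3*95481 = -286443)
(F(501) + T(-235, -393))*(259816 + D) = ((31 + 501) + (⅙)*(-393))*(259816 - 286443) = (532 - 131/2)*(-26627) = (933/2)*(-26627) = -24842991/2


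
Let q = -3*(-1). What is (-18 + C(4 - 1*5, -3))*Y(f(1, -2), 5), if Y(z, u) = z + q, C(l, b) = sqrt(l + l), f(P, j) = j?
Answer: -18 + I*sqrt(2) ≈ -18.0 + 1.4142*I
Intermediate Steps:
C(l, b) = sqrt(2)*sqrt(l) (C(l, b) = sqrt(2*l) = sqrt(2)*sqrt(l))
q = 3
Y(z, u) = 3 + z (Y(z, u) = z + 3 = 3 + z)
(-18 + C(4 - 1*5, -3))*Y(f(1, -2), 5) = (-18 + sqrt(2)*sqrt(4 - 1*5))*(3 - 2) = (-18 + sqrt(2)*sqrt(4 - 5))*1 = (-18 + sqrt(2)*sqrt(-1))*1 = (-18 + sqrt(2)*I)*1 = (-18 + I*sqrt(2))*1 = -18 + I*sqrt(2)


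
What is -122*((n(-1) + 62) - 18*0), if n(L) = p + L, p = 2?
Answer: -7686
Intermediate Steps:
n(L) = 2 + L
-122*((n(-1) + 62) - 18*0) = -122*(((2 - 1) + 62) - 18*0) = -122*((1 + 62) + 0) = -122*(63 + 0) = -122*63 = -7686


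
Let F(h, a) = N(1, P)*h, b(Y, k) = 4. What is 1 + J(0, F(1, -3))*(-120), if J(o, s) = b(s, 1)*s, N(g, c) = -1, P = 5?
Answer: 481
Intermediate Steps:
F(h, a) = -h
J(o, s) = 4*s
1 + J(0, F(1, -3))*(-120) = 1 + (4*(-1*1))*(-120) = 1 + (4*(-1))*(-120) = 1 - 4*(-120) = 1 + 480 = 481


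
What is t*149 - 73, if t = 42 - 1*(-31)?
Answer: 10804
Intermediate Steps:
t = 73 (t = 42 + 31 = 73)
t*149 - 73 = 73*149 - 73 = 10877 - 73 = 10804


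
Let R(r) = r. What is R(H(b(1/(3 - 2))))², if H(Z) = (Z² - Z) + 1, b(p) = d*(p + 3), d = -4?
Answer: 74529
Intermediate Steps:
b(p) = -12 - 4*p (b(p) = -4*(p + 3) = -4*(3 + p) = -12 - 4*p)
H(Z) = 1 + Z² - Z
R(H(b(1/(3 - 2))))² = (1 + (-12 - 4/(3 - 2))² - (-12 - 4/(3 - 2)))² = (1 + (-12 - 4/1)² - (-12 - 4/1))² = (1 + (-12 - 4*1)² - (-12 - 4*1))² = (1 + (-12 - 4)² - (-12 - 4))² = (1 + (-16)² - 1*(-16))² = (1 + 256 + 16)² = 273² = 74529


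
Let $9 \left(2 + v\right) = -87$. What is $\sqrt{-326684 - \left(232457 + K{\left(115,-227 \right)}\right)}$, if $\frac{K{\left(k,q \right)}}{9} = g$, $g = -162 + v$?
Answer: $i \sqrt{557578} \approx 746.71 i$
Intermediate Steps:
$v = - \frac{35}{3}$ ($v = -2 + \frac{1}{9} \left(-87\right) = -2 - \frac{29}{3} = - \frac{35}{3} \approx -11.667$)
$g = - \frac{521}{3}$ ($g = -162 - \frac{35}{3} = - \frac{521}{3} \approx -173.67$)
$K{\left(k,q \right)} = -1563$ ($K{\left(k,q \right)} = 9 \left(- \frac{521}{3}\right) = -1563$)
$\sqrt{-326684 - \left(232457 + K{\left(115,-227 \right)}\right)} = \sqrt{-326684 - 230894} = \sqrt{-557578} = i \sqrt{557578}$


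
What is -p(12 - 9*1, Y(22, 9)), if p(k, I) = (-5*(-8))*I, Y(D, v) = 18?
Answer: -720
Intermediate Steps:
p(k, I) = 40*I
-p(12 - 9*1, Y(22, 9)) = -40*18 = -1*720 = -720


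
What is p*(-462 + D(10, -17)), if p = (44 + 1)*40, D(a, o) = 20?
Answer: -795600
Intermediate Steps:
p = 1800 (p = 45*40 = 1800)
p*(-462 + D(10, -17)) = 1800*(-462 + 20) = 1800*(-442) = -795600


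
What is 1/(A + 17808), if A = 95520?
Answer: 1/113328 ≈ 8.8239e-6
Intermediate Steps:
1/(A + 17808) = 1/(95520 + 17808) = 1/113328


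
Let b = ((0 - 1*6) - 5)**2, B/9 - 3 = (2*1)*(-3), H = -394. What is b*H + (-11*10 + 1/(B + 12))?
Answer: -716761/15 ≈ -47784.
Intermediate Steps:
B = -27 (B = 27 + 9*((2*1)*(-3)) = 27 + 9*(2*(-3)) = 27 + 9*(-6) = 27 - 54 = -27)
b = 121 (b = ((0 - 6) - 5)**2 = (-6 - 5)**2 = (-11)**2 = 121)
b*H + (-11*10 + 1/(B + 12)) = 121*(-394) + (-11*10 + 1/(-27 + 12)) = -47674 + (-110 + 1/(-15)) = -47674 + (-110 - 1/15) = -47674 - 1651/15 = -716761/15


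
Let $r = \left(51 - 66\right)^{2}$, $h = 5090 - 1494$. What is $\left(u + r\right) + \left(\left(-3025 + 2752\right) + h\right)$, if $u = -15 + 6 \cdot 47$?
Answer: $3815$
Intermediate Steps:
$u = 267$ ($u = -15 + 282 = 267$)
$h = 3596$ ($h = 5090 - 1494 = 3596$)
$r = 225$ ($r = \left(-15\right)^{2} = 225$)
$\left(u + r\right) + \left(\left(-3025 + 2752\right) + h\right) = \left(267 + 225\right) + \left(\left(-3025 + 2752\right) + 3596\right) = 492 + \left(-273 + 3596\right) = 492 + 3323 = 3815$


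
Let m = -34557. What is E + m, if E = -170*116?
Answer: -54277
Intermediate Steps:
E = -19720
E + m = -19720 - 34557 = -54277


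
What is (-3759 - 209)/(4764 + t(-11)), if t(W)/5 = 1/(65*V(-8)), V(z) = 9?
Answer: -464256/557389 ≈ -0.83291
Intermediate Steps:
t(W) = 1/117 (t(W) = 5*(1/(65*9)) = 5*((1/65)*(⅑)) = 5*(1/585) = 1/117)
(-3759 - 209)/(4764 + t(-11)) = (-3759 - 209)/(4764 + 1/117) = -3968/557389/117 = -3968*117/557389 = -464256/557389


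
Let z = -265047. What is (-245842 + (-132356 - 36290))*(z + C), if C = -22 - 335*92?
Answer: 122642439832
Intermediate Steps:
C = -30842 (C = -22 - 30820 = -30842)
(-245842 + (-132356 - 36290))*(z + C) = (-245842 + (-132356 - 36290))*(-265047 - 30842) = (-245842 - 168646)*(-295889) = -414488*(-295889) = 122642439832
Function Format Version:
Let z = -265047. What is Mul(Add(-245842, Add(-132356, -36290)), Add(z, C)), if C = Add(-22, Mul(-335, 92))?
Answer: 122642439832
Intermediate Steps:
C = -30842 (C = Add(-22, -30820) = -30842)
Mul(Add(-245842, Add(-132356, -36290)), Add(z, C)) = Mul(Add(-245842, Add(-132356, -36290)), Add(-265047, -30842)) = Mul(Add(-245842, -168646), -295889) = Mul(-414488, -295889) = 122642439832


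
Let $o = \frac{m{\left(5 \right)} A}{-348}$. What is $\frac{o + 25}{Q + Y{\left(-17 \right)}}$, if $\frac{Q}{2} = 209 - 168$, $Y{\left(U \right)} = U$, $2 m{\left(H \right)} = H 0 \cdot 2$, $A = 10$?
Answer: $\frac{5}{13} \approx 0.38462$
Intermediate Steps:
$m{\left(H \right)} = 0$ ($m{\left(H \right)} = \frac{H 0 \cdot 2}{2} = \frac{0 \cdot 2}{2} = \frac{1}{2} \cdot 0 = 0$)
$o = 0$ ($o = \frac{0 \cdot 10}{-348} = 0 \left(- \frac{1}{348}\right) = 0$)
$Q = 82$ ($Q = 2 \left(209 - 168\right) = 2 \cdot 41 = 82$)
$\frac{o + 25}{Q + Y{\left(-17 \right)}} = \frac{0 + 25}{82 - 17} = \frac{25}{65} = 25 \cdot \frac{1}{65} = \frac{5}{13}$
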